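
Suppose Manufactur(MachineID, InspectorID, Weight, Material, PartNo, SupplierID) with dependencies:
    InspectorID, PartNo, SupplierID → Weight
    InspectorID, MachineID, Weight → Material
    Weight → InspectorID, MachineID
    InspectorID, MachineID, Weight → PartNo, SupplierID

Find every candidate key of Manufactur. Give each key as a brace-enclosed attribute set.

{InspectorID, PartNo, SupplierID}, {Weight}

{Weight}⁺ = {InspectorID, MachineID, Material, PartNo, SupplierID, Weight}, which is every attribute, so {Weight} is a candidate key.
{InspectorID, PartNo, SupplierID}⁺ = {InspectorID, MachineID, Material, PartNo, SupplierID, Weight}, which is every attribute, so {InspectorID, PartNo, SupplierID} is a candidate key.
Any other superkey properly contains one of these, so there are no further candidate keys.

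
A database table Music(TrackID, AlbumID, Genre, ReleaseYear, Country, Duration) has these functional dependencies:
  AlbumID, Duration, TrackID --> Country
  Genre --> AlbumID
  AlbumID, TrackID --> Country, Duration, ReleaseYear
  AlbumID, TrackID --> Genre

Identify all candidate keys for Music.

{AlbumID, TrackID}, {Genre, TrackID}

Attributes never on any right-hand side: {TrackID} — every candidate key must contain it.
{AlbumID, TrackID} is a candidate key since {AlbumID, TrackID}⁺ = {AlbumID, Country, Duration, Genre, ReleaseYear, TrackID} covers every attribute.
{Genre, TrackID} is a candidate key since {Genre, TrackID}⁺ = {AlbumID, Country, Duration, Genre, ReleaseYear, TrackID} covers every attribute.
These are minimal and exhaustive — every other superkey contains one of them.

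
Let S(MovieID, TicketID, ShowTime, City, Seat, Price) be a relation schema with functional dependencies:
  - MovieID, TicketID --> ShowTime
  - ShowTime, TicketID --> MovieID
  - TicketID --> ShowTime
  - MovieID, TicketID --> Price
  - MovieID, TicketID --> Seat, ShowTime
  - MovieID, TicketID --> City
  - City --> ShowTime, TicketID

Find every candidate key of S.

{City}, {TicketID}

{City}⁺ = {City, MovieID, Price, Seat, ShowTime, TicketID}, which is every attribute, so {City} is a candidate key.
{TicketID}⁺ = {City, MovieID, Price, Seat, ShowTime, TicketID}, which is every attribute, so {TicketID} is a candidate key.
Any other superkey properly contains one of these, so there are no further candidate keys.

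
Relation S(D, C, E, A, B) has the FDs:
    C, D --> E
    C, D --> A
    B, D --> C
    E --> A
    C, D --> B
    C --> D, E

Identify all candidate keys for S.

{C}⁺ = {A, B, C, D, E} — all of the relation — so {C} is a candidate key.
{B, D}⁺ = {A, B, C, D, E} — all of the relation — so {B, D} is a candidate key.
No proper subset of any of these is a key, and no other minimal superkey exists.

{B, D}, {C}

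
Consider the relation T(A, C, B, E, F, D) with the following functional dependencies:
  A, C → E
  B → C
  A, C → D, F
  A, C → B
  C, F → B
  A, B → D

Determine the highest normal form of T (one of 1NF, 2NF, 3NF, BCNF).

Candidate keys: {A, B}, {A, C}. Prime attributes: {A, B, C}.
B → C breaks BCNF: {B}⁺ = {B, C}, so {B} is not a superkey.
Since {C} ⊆ prime attributes and every other non-superkey FD also has a prime right side, the schema is in 3NF.

3NF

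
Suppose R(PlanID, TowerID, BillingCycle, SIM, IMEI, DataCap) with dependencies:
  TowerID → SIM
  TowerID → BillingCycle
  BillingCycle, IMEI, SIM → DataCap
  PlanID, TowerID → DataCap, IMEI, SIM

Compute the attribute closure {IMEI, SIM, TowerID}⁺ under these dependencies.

{BillingCycle, DataCap, IMEI, SIM, TowerID}

Start with {IMEI, SIM, TowerID}.
TowerID → BillingCycle applies; add {BillingCycle} → now {BillingCycle, IMEI, SIM, TowerID}.
BillingCycle, IMEI, SIM → DataCap applies; add {DataCap} → now {BillingCycle, DataCap, IMEI, SIM, TowerID}.
No further FD applies.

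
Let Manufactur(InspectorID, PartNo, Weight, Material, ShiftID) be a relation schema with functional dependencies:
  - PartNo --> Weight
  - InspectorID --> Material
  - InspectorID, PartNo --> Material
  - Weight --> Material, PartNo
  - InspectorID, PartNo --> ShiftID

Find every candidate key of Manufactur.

{InspectorID} never appears on the right of any FD, so every key must include it.
Closure of {InspectorID, PartNo} is {InspectorID, Material, PartNo, ShiftID, Weight}, the whole schema; {InspectorID, PartNo} is a candidate key.
Closure of {InspectorID, Weight} is {InspectorID, Material, PartNo, ShiftID, Weight}, the whole schema; {InspectorID, Weight} is a candidate key.
No proper subset of any of these is a key, and no other minimal superkey exists.

{InspectorID, PartNo}, {InspectorID, Weight}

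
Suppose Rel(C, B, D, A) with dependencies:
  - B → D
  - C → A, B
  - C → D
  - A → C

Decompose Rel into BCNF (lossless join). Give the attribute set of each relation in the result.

{A, B, C}; {B, D}

Candidate keys of the original relation: {A}, {C}.
{A, B, C, D}: {B} determines {B, D} here but is not a superkey — split on B → D, giving {B, D} and {A, B, C}.
{B, D} is in BCNF.
{A, B, C} is in BCNF.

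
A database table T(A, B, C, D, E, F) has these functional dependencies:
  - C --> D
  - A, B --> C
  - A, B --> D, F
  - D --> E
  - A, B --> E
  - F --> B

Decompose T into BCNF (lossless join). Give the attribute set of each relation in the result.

Candidate keys of the original relation: {A, B}, {A, F}.
In {A, B, C, D, E, F}, {C} is not a superkey ({C}⁺ restricted to this set is {C, D, E}), so split on C --> D, E into {C, D, E} and {A, B, C, F}.
In {C, D, E}, {D} is not a superkey ({D}⁺ restricted to this set is {D, E}), so split on D --> E into {D, E} and {C, D}.
{D, E} has no BCNF violation.
{C, D} has no BCNF violation.
In {A, B, C, F}, {F} is not a superkey ({F}⁺ restricted to this set is {B, F}), so split on F --> B into {B, F} and {A, C, F}.
{B, F} has no BCNF violation.
{A, C, F} has no BCNF violation.

{A, C, F}; {B, F}; {C, D}; {D, E}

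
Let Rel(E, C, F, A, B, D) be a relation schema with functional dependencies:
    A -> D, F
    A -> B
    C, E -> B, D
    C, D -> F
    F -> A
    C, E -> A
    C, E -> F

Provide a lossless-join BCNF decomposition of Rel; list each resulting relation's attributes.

{A, B, D, F}; {A, C, E}

Candidate key of the original relation: {C, E}.
Within {A, B, C, D, E, F}: {A}⁺ ∩ {A, B, C, D, E, F} = {A, B, D, F}, not the whole set, so A -> B, D, F violates BCNF; decompose into {A, B, D, F} and {A, C, E}.
{A, B, D, F} is in BCNF.
{A, C, E} is in BCNF.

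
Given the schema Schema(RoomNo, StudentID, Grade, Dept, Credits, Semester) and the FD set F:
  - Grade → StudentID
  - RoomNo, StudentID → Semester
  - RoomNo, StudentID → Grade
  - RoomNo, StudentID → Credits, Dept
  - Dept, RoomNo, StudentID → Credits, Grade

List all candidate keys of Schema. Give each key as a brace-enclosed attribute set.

{Grade, RoomNo}, {RoomNo, StudentID}

No FD produces {RoomNo}, so it must be in every candidate key.
{Grade, RoomNo}⁺ = {Credits, Dept, Grade, RoomNo, Semester, StudentID} — all of the relation — so {Grade, RoomNo} is a candidate key.
{RoomNo, StudentID}⁺ = {Credits, Dept, Grade, RoomNo, Semester, StudentID} — all of the relation — so {RoomNo, StudentID} is a candidate key.
Any other superkey properly contains one of these, so there are no further candidate keys.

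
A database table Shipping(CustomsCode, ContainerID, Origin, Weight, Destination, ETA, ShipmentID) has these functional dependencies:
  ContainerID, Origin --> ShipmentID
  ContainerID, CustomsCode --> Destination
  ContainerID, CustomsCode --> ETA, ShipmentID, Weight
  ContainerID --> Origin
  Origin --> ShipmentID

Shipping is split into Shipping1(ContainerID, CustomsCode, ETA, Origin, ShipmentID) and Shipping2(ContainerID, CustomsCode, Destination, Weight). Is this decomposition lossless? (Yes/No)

Yes

Shipping1 ∩ Shipping2 = {ContainerID, CustomsCode}; its closure under F is {ContainerID, CustomsCode, Destination, ETA, Origin, ShipmentID, Weight}.
Shipping1 is contained in that closure, so Shipping1 ∩ Shipping2 --> Shipping1 holds and the join is lossless.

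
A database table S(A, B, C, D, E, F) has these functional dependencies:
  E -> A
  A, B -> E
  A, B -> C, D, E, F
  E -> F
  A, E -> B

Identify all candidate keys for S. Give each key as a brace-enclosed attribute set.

{A, B}, {E}

{E}⁺ = {A, B, C, D, E, F} — all of the relation — so {E} is a candidate key.
{A, B}⁺ = {A, B, C, D, E, F} — all of the relation — so {A, B} is a candidate key.
Any other superkey properly contains one of these, so there are no further candidate keys.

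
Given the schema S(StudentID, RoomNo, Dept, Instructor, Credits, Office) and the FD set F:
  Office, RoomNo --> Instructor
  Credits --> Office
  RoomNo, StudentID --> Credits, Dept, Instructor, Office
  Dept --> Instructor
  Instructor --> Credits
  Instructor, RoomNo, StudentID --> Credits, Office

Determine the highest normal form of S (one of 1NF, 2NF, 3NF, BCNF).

Candidate key: {RoomNo, StudentID}. Prime attributes: {RoomNo, StudentID}.
Office, RoomNo --> Instructor: {Office, RoomNo}⁺ = {Credits, Instructor, Office, RoomNo}, which is not all of the attributes, so the left side is not a superkey — BCNF is violated.
Because {Instructor} is non-prime and the left side of Office, RoomNo --> Instructor is not a superkey, the relation is not in 3NF.
Checking every proper subset of each key, none determines a non-prime attribute — 2NF is satisfied.

2NF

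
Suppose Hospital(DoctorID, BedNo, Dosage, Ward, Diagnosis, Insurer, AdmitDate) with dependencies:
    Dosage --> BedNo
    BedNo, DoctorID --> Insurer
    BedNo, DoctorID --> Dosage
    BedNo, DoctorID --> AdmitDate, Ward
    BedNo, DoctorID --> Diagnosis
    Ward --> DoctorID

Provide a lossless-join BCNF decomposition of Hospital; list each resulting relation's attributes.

Candidate keys of the original relation: {BedNo, DoctorID}, {BedNo, Ward}, {DoctorID, Dosage}, {Dosage, Ward}.
Within {AdmitDate, BedNo, Diagnosis, DoctorID, Dosage, Insurer, Ward}: {Dosage}⁺ ∩ {AdmitDate, BedNo, Diagnosis, DoctorID, Dosage, Insurer, Ward} = {BedNo, Dosage}, not the whole set, so Dosage --> BedNo violates BCNF; decompose into {BedNo, Dosage} and {AdmitDate, Diagnosis, DoctorID, Dosage, Insurer, Ward}.
{BedNo, Dosage} is in BCNF.
Within {AdmitDate, Diagnosis, DoctorID, Dosage, Insurer, Ward}: {Ward}⁺ ∩ {AdmitDate, Diagnosis, DoctorID, Dosage, Insurer, Ward} = {DoctorID, Ward}, not the whole set, so Ward --> DoctorID violates BCNF; decompose into {DoctorID, Ward} and {AdmitDate, Diagnosis, Dosage, Insurer, Ward}.
{DoctorID, Ward} is in BCNF.
{AdmitDate, Diagnosis, Dosage, Insurer, Ward} is in BCNF.

{AdmitDate, Diagnosis, Dosage, Insurer, Ward}; {BedNo, Dosage}; {DoctorID, Ward}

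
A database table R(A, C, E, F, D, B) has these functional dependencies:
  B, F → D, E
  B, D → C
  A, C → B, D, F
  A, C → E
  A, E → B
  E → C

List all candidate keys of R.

Attributes never on any right-hand side: {A} — every candidate key must contain it.
{A, C}⁺ = {A, B, C, D, E, F} — all of the relation — so {A, C} is a candidate key.
{A, E}⁺ = {A, B, C, D, E, F} — all of the relation — so {A, E} is a candidate key.
{A, B, D}⁺ = {A, B, C, D, E, F} — all of the relation — so {A, B, D} is a candidate key.
{A, B, F}⁺ = {A, B, C, D, E, F} — all of the relation — so {A, B, F} is a candidate key.
Any other superkey properly contains one of these, so there are no further candidate keys.

{A, B, D}, {A, B, F}, {A, C}, {A, E}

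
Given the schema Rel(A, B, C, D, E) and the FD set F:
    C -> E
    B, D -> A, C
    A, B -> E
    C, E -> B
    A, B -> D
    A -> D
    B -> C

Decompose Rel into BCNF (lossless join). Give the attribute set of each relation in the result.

{A, C}; {A, D}; {B, C, E}

Candidate keys of the original relation: {A, B}, {A, C}, {B, D}, {C, D}.
{A, B, C, D, E}: {C} determines {B, C, E} here but is not a superkey — split on C -> B, E, giving {B, C, E} and {A, C, D}.
{B, C, E}: every determinant is a superkey — BCNF.
{A, C, D}: {A} determines {A, D} here but is not a superkey — split on A -> D, giving {A, D} and {A, C}.
{A, D}: every determinant is a superkey — BCNF.
{A, C}: every determinant is a superkey — BCNF.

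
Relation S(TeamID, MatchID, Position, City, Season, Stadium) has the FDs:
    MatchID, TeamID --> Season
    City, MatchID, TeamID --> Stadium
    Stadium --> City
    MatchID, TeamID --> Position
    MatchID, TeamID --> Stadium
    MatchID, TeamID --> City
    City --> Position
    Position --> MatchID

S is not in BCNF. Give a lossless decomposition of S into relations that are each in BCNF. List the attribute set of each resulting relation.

Candidate keys of the original relation: {City, TeamID}, {MatchID, TeamID}, {Position, TeamID}, {Stadium, TeamID}.
Within {City, MatchID, Position, Season, Stadium, TeamID}: {Stadium}⁺ ∩ {City, MatchID, Position, Season, Stadium, TeamID} = {City, MatchID, Position, Stadium}, not the whole set, so Stadium --> City, MatchID, Position violates BCNF; decompose into {City, MatchID, Position, Stadium} and {Season, Stadium, TeamID}.
Within {City, MatchID, Position, Stadium}: {City}⁺ ∩ {City, MatchID, Position, Stadium} = {City, MatchID, Position}, not the whole set, so City --> MatchID, Position violates BCNF; decompose into {City, MatchID, Position} and {City, Stadium}.
Within {City, MatchID, Position}: {Position}⁺ ∩ {City, MatchID, Position} = {MatchID, Position}, not the whole set, so Position --> MatchID violates BCNF; decompose into {MatchID, Position} and {City, Position}.
{MatchID, Position}: every determinant is a superkey — BCNF.
{City, Position}: every determinant is a superkey — BCNF.
{City, Stadium}: every determinant is a superkey — BCNF.
{Season, Stadium, TeamID}: every determinant is a superkey — BCNF.

{City, Position}; {City, Stadium}; {MatchID, Position}; {Season, Stadium, TeamID}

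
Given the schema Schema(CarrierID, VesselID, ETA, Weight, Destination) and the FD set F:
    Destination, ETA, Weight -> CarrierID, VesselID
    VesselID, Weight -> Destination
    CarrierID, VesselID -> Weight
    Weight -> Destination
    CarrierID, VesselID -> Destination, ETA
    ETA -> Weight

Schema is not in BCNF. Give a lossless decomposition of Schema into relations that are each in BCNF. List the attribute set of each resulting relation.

{CarrierID, ETA, VesselID, Weight}; {Destination, Weight}

Candidate keys of the original relation: {CarrierID, VesselID}, {ETA}.
In {CarrierID, Destination, ETA, VesselID, Weight}, {VesselID, Weight} is not a superkey ({VesselID, Weight}⁺ restricted to this set is {Destination, VesselID, Weight}), so split on VesselID, Weight -> Destination into {Destination, VesselID, Weight} and {CarrierID, ETA, VesselID, Weight}.
In {Destination, VesselID, Weight}, {Weight} is not a superkey ({Weight}⁺ restricted to this set is {Destination, Weight}), so split on Weight -> Destination into {Destination, Weight} and {VesselID, Weight}.
{Destination, Weight}: every determinant is a superkey — BCNF.
{VesselID, Weight}: every determinant is a superkey — BCNF.
{CarrierID, ETA, VesselID, Weight}: every determinant is a superkey — BCNF.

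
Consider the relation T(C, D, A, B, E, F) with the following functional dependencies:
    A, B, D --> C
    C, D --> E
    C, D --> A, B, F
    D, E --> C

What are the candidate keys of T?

{A, B, D}, {C, D}, {D, E}

No FD produces {D}, so it must be in every candidate key.
{C, D}⁺ = {A, B, C, D, E, F} — all of the relation — so {C, D} is a candidate key.
{D, E}⁺ = {A, B, C, D, E, F} — all of the relation — so {D, E} is a candidate key.
{A, B, D}⁺ = {A, B, C, D, E, F} — all of the relation — so {A, B, D} is a candidate key.
Any other superkey properly contains one of these, so there are no further candidate keys.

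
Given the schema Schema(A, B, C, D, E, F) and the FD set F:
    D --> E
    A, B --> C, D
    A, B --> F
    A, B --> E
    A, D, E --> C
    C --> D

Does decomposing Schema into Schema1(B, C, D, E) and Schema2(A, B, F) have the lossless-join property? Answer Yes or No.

No

Schema1 ∩ Schema2 = {B}; its closure under F is {B}.
Neither Schema1 nor Schema2 is contained in that closure, so the decomposition is lossy.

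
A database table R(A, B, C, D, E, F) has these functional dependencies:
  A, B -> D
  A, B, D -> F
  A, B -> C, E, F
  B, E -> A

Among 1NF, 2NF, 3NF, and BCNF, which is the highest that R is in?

BCNF

Candidate keys: {A, B}, {B, E}. Prime attributes: {A, B, E}.
The left-hand side of every FD is a superkey, so BCNF is satisfied.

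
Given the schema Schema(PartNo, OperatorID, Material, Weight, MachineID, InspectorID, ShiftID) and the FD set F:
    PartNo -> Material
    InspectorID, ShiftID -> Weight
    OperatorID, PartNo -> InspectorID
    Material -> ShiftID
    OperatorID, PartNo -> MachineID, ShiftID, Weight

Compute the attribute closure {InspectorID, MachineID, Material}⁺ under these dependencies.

Start with {InspectorID, MachineID, Material}.
Material -> ShiftID applies; add {ShiftID} → now {InspectorID, MachineID, Material, ShiftID}.
InspectorID, ShiftID -> Weight applies; add {Weight} → now {InspectorID, MachineID, Material, ShiftID, Weight}.
No further FD applies.

{InspectorID, MachineID, Material, ShiftID, Weight}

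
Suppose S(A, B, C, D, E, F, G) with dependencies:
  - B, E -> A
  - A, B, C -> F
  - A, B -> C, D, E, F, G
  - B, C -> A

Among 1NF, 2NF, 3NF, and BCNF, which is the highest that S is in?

BCNF

Candidate keys: {A, B}, {B, C}, {B, E}. Prime attributes: {A, B, C, E}.
Each dependency's left side is a superkey — BCNF holds.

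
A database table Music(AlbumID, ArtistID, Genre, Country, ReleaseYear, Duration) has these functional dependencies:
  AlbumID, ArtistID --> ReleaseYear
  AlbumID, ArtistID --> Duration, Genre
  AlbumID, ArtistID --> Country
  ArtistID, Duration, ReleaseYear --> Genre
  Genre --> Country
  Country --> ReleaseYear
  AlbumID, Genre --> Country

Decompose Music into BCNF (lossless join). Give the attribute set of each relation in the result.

Candidate key of the original relation: {AlbumID, ArtistID}.
{AlbumID, ArtistID, Country, Duration, Genre, ReleaseYear}: {ArtistID, Duration, ReleaseYear} determines {ArtistID, Country, Duration, Genre, ReleaseYear} here but is not a superkey — split on ArtistID, Duration, ReleaseYear --> Country, Genre, giving {ArtistID, Country, Duration, Genre, ReleaseYear} and {AlbumID, ArtistID, Duration, ReleaseYear}.
{ArtistID, Country, Duration, Genre, ReleaseYear}: {Genre} determines {Country, Genre, ReleaseYear} here but is not a superkey — split on Genre --> Country, ReleaseYear, giving {Country, Genre, ReleaseYear} and {ArtistID, Duration, Genre}.
{Country, Genre, ReleaseYear}: {Country} determines {Country, ReleaseYear} here but is not a superkey — split on Country --> ReleaseYear, giving {Country, ReleaseYear} and {Country, Genre}.
{Country, ReleaseYear}: every determinant is a superkey — BCNF.
{Country, Genre}: every determinant is a superkey — BCNF.
{ArtistID, Duration, Genre}: every determinant is a superkey — BCNF.
{AlbumID, ArtistID, Duration, ReleaseYear}: every determinant is a superkey — BCNF.

{AlbumID, ArtistID, Duration, ReleaseYear}; {ArtistID, Duration, Genre}; {Country, Genre}; {Country, ReleaseYear}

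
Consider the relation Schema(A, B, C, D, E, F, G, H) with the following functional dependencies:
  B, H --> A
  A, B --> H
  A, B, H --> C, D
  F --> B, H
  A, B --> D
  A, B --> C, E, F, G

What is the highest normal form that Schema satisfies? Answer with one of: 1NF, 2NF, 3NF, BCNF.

BCNF

Candidate keys: {A, B}, {B, H}, {F}. Prime attributes: {A, B, F, H}.
The left-hand side of every FD is a superkey, so BCNF is satisfied.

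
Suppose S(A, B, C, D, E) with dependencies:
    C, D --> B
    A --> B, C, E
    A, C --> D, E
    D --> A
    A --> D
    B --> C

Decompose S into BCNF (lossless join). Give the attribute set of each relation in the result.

Candidate keys of the original relation: {A}, {D}.
{A, B, C, D, E}: {B} determines {B, C} here but is not a superkey — split on B --> C, giving {B, C} and {A, B, D, E}.
{B, C} has no BCNF violation.
{A, B, D, E} has no BCNF violation.

{A, B, D, E}; {B, C}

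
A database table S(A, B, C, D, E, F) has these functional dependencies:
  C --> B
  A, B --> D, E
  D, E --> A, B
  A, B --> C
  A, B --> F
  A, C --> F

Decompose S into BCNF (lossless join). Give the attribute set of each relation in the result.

{A, C, D, E, F}; {B, C}

Candidate keys of the original relation: {A, B}, {A, C}, {D, E}.
In {A, B, C, D, E, F}, {C} is not a superkey ({C}⁺ restricted to this set is {B, C}), so split on C --> B into {B, C} and {A, C, D, E, F}.
{B, C} is in BCNF.
{A, C, D, E, F} is in BCNF.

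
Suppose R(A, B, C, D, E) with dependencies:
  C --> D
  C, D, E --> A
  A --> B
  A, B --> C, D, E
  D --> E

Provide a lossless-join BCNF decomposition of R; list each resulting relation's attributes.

Candidate keys of the original relation: {A}, {C}.
{A, B, C, D, E}: {D} determines {D, E} here but is not a superkey — split on D --> E, giving {D, E} and {A, B, C, D}.
{D, E}: every determinant is a superkey — BCNF.
{A, B, C, D}: every determinant is a superkey — BCNF.

{A, B, C, D}; {D, E}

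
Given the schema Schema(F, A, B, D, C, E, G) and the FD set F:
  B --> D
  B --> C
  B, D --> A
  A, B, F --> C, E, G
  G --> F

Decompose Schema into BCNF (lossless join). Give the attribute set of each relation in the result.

Candidate keys of the original relation: {B, F}, {B, G}.
Within {A, B, C, D, E, F, G}: {B}⁺ ∩ {A, B, C, D, E, F, G} = {A, B, C, D}, not the whole set, so B --> A, C, D violates BCNF; decompose into {A, B, C, D} and {B, E, F, G}.
{A, B, C, D} is in BCNF.
Within {B, E, F, G}: {G}⁺ ∩ {B, E, F, G} = {F, G}, not the whole set, so G --> F violates BCNF; decompose into {F, G} and {B, E, G}.
{F, G} is in BCNF.
{B, E, G} is in BCNF.

{A, B, C, D}; {B, E, G}; {F, G}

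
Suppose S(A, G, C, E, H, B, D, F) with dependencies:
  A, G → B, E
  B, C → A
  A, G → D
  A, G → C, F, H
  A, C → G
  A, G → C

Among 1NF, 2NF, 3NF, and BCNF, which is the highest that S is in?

Candidate keys: {A, C}, {A, G}, {B, C}. Prime attributes: {A, B, C, G}.
Each dependency's left side is a superkey — BCNF holds.

BCNF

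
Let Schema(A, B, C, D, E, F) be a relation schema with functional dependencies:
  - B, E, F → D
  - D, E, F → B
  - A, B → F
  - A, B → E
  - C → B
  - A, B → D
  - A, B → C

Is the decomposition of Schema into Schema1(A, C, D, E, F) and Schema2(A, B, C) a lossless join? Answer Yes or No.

Schema1 ∩ Schema2 = {A, C}; its closure under F is {A, B, C, D, E, F}.
This includes all of Schema1, so the common attributes are a superkey of Schema1 — the join is lossless.

Yes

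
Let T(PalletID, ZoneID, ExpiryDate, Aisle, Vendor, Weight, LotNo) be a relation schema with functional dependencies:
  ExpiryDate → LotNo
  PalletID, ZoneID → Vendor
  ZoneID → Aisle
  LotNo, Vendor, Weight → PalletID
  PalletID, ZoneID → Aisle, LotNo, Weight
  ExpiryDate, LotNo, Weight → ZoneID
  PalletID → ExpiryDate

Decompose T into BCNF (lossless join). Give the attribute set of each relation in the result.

Candidate keys of the original relation: {ExpiryDate, Vendor, Weight}, {LotNo, Vendor, Weight}, {PalletID, Weight}, {PalletID, ZoneID}.
{Aisle, ExpiryDate, LotNo, PalletID, Vendor, Weight, ZoneID}: {ExpiryDate} determines {ExpiryDate, LotNo} here but is not a superkey — split on ExpiryDate → LotNo, giving {ExpiryDate, LotNo} and {Aisle, ExpiryDate, PalletID, Vendor, Weight, ZoneID}.
{ExpiryDate, LotNo} has no BCNF violation.
{Aisle, ExpiryDate, PalletID, Vendor, Weight, ZoneID}: {ZoneID} determines {Aisle, ZoneID} here but is not a superkey — split on ZoneID → Aisle, giving {Aisle, ZoneID} and {ExpiryDate, PalletID, Vendor, Weight, ZoneID}.
{Aisle, ZoneID} has no BCNF violation.
{ExpiryDate, PalletID, Vendor, Weight, ZoneID}: {PalletID} determines {ExpiryDate, PalletID} here but is not a superkey — split on PalletID → ExpiryDate, giving {ExpiryDate, PalletID} and {PalletID, Vendor, Weight, ZoneID}.
{ExpiryDate, PalletID} has no BCNF violation.
{PalletID, Vendor, Weight, ZoneID} has no BCNF violation.

{Aisle, ZoneID}; {ExpiryDate, LotNo}; {ExpiryDate, PalletID}; {PalletID, Vendor, Weight, ZoneID}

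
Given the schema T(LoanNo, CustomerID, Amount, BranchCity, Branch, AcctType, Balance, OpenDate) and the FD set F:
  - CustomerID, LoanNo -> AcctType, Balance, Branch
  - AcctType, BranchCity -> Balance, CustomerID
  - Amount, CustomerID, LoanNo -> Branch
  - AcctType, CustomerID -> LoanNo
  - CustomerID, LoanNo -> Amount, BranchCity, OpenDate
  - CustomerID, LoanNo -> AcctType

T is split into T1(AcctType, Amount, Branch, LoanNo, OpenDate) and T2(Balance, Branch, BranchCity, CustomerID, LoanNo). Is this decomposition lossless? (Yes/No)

The shared attributes are {Branch, LoanNo} and {Branch, LoanNo}⁺ = {Branch, LoanNo}.
The closure covers neither T1 nor T2 entirely; the join is not lossless.

No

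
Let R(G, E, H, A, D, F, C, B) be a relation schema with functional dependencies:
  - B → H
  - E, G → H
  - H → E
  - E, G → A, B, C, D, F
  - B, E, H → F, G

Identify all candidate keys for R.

{B} is a candidate key since {B}⁺ = {A, B, C, D, E, F, G, H} covers every attribute.
{E, G} is a candidate key since {E, G}⁺ = {A, B, C, D, E, F, G, H} covers every attribute.
{G, H} is a candidate key since {G, H}⁺ = {A, B, C, D, E, F, G, H} covers every attribute.
These are minimal and exhaustive — every other superkey contains one of them.

{B}, {E, G}, {G, H}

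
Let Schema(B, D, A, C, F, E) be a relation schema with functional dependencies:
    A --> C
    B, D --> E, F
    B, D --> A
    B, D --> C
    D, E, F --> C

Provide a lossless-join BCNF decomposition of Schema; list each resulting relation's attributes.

Candidate key of the original relation: {B, D}.
In {A, B, C, D, E, F}, {A} is not a superkey ({A}⁺ restricted to this set is {A, C}), so split on A --> C into {A, C} and {A, B, D, E, F}.
{A, C} is in BCNF.
{A, B, D, E, F} is in BCNF.

{A, B, D, E, F}; {A, C}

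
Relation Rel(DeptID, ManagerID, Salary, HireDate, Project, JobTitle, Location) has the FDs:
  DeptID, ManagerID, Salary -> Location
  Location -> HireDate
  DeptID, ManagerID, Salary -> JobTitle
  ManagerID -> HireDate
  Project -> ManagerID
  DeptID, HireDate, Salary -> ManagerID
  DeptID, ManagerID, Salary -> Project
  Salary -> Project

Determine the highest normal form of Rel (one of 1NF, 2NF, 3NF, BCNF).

Candidate key: {DeptID, Salary}. Prime attributes: {DeptID, Salary}.
Location -> HireDate: {Location}⁺ = {HireDate, Location}, which is not all of the attributes, so the left side is not a superkey — BCNF is violated.
Because {HireDate} is non-prime and the left side of Location -> HireDate is not a superkey, the relation is not in 3NF.
{Salary} is a proper subset of the key {DeptID, Salary}, and {Salary}⁺ contains the non-prime attributes {HireDate, ManagerID, Project} — a partial dependency, so 2NF is violated.

1NF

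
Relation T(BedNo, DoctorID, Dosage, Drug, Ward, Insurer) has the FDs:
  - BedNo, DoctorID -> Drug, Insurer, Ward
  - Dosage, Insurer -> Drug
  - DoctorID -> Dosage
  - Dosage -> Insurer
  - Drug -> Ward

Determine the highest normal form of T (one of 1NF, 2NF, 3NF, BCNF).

1NF

Candidate key: {BedNo, DoctorID}. Prime attributes: {BedNo, DoctorID}.
For Dosage, Insurer -> Drug we have {Dosage, Insurer}⁺ = {Dosage, Drug, Insurer, Ward}; {Dosage, Insurer} is not a superkey, so BCNF fails.
Dosage, Insurer -> Drug has non-prime {Drug} on the right and a non-superkey on the left, so 3NF fails.
{DoctorID} is a proper subset of the key {BedNo, DoctorID}, and {DoctorID}⁺ contains the non-prime attributes {Dosage, Drug, Insurer, Ward} — a partial dependency, so 2NF is violated.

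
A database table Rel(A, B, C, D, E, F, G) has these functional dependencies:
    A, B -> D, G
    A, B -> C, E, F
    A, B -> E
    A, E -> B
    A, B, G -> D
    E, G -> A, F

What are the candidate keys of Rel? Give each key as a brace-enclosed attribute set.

{A, B}, {A, E}, {E, G}

{A, B} is a candidate key since {A, B}⁺ = {A, B, C, D, E, F, G} covers every attribute.
{A, E} is a candidate key since {A, E}⁺ = {A, B, C, D, E, F, G} covers every attribute.
{E, G} is a candidate key since {E, G}⁺ = {A, B, C, D, E, F, G} covers every attribute.
These are minimal and exhaustive — every other superkey contains one of them.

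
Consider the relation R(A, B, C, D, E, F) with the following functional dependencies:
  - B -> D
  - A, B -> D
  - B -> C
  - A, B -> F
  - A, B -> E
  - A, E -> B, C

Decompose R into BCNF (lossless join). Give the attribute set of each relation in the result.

{A, B, E, F}; {B, C, D}

Candidate keys of the original relation: {A, B}, {A, E}.
In {A, B, C, D, E, F}, {B} is not a superkey ({B}⁺ restricted to this set is {B, C, D}), so split on B -> C, D into {B, C, D} and {A, B, E, F}.
{B, C, D} has no BCNF violation.
{A, B, E, F} has no BCNF violation.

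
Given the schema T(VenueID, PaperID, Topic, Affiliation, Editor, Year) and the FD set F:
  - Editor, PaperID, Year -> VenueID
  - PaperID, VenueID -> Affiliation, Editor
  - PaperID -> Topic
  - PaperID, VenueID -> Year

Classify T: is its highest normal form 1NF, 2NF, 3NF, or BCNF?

1NF

Candidate keys: {Editor, PaperID, Year}, {PaperID, VenueID}. Prime attributes: {Editor, PaperID, VenueID, Year}.
PaperID -> Topic breaks BCNF: {PaperID}⁺ = {PaperID, Topic}, so {PaperID} is not a superkey.
PaperID -> Topic determines the non-prime attribute {Topic} from a non-superkey — 3NF is violated.
The proper key subset {PaperID} of {PaperID, VenueID} determines non-prime {Topic}, so the relation is not even in 2NF.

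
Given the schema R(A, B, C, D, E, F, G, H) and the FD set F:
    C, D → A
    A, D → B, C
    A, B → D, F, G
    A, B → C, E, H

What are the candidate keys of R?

Closure of {A, B} is {A, B, C, D, E, F, G, H}, the whole schema; {A, B} is a candidate key.
Closure of {A, D} is {A, B, C, D, E, F, G, H}, the whole schema; {A, D} is a candidate key.
Closure of {C, D} is {A, B, C, D, E, F, G, H}, the whole schema; {C, D} is a candidate key.
These are minimal and exhaustive — every other superkey contains one of them.

{A, B}, {A, D}, {C, D}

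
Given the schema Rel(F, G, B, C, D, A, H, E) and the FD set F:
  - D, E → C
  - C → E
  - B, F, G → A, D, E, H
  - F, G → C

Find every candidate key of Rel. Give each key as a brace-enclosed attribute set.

{B, F, G}

Attributes never on any right-hand side: {B, F, G} — every candidate key must contain all of them.
{B, F, G}⁺ = {A, B, C, D, E, F, G, H}, which is every attribute, so {B, F, G} is a candidate key.
No smaller or unrelated set reaches every attribute, so there are no other keys.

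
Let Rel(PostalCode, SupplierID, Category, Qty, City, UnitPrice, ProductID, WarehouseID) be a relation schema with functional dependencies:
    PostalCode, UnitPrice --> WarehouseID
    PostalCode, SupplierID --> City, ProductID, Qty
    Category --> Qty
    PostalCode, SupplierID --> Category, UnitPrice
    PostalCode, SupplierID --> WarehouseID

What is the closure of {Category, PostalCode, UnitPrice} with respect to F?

Start with {Category, PostalCode, UnitPrice}.
PostalCode, UnitPrice --> WarehouseID applies; add {WarehouseID} → now {Category, PostalCode, UnitPrice, WarehouseID}.
Category --> Qty applies; add {Qty} → now {Category, PostalCode, Qty, UnitPrice, WarehouseID}.
No further FD applies.

{Category, PostalCode, Qty, UnitPrice, WarehouseID}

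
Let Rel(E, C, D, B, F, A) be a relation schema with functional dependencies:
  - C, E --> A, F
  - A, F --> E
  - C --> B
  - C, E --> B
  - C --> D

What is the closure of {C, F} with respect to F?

{B, C, D, F}

Start with {C, F}.
C --> B applies; add {B} → now {B, C, F}.
C --> D applies; add {D} → now {B, C, D, F}.
No further FD applies.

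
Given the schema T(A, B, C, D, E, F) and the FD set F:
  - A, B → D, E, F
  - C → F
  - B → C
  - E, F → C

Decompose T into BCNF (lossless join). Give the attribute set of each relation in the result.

Candidate key of the original relation: {A, B}.
Within {A, B, C, D, E, F}: {C}⁺ ∩ {A, B, C, D, E, F} = {C, F}, not the whole set, so C → F violates BCNF; decompose into {C, F} and {A, B, C, D, E}.
{C, F} is in BCNF.
Within {A, B, C, D, E}: {B}⁺ ∩ {A, B, C, D, E} = {B, C}, not the whole set, so B → C violates BCNF; decompose into {B, C} and {A, B, D, E}.
{B, C} is in BCNF.
{A, B, D, E} is in BCNF.

{A, B, D, E}; {B, C}; {C, F}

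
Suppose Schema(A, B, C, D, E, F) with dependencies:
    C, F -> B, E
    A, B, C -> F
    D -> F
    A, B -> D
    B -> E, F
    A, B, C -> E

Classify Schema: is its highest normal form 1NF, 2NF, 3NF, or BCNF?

Candidate keys: {A, B, C}, {A, C, D}, {A, C, F}. Prime attributes: {A, B, C, D, F}.
C, F -> B, E breaks BCNF: {C, F}⁺ = {B, C, E, F}, so {C, F} is not a superkey.
C, F -> B, E has non-prime {E} on the right and a non-superkey on the left, so 3NF fails.
The proper key subset {B} of {A, B, C} determines non-prime {E}, so the relation is not even in 2NF.

1NF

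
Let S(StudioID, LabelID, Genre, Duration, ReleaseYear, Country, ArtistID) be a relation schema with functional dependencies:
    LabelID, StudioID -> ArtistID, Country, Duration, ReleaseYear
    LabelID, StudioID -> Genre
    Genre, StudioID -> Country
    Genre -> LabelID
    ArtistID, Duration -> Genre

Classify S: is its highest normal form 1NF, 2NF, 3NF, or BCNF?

Candidate keys: {ArtistID, Duration, StudioID}, {Genre, StudioID}, {LabelID, StudioID}. Prime attributes: {ArtistID, Duration, Genre, LabelID, StudioID}.
For Genre -> LabelID we have {Genre}⁺ = {Genre, LabelID}; {Genre} is not a superkey, so BCNF fails.
But every attribute on its right side ({LabelID}) is prime, and the same holds for every other non-superkey FD, so 3NF still holds.

3NF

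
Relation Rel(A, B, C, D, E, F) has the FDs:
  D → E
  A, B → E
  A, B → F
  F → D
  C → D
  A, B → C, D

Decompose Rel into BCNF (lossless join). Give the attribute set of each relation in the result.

Candidate key of the original relation: {A, B}.
{A, B, C, D, E, F}: {D} determines {D, E} here but is not a superkey — split on D → E, giving {D, E} and {A, B, C, D, F}.
{D, E} has no BCNF violation.
{A, B, C, D, F}: {F} determines {D, F} here but is not a superkey — split on F → D, giving {D, F} and {A, B, C, F}.
{D, F} has no BCNF violation.
{A, B, C, F} has no BCNF violation.

{A, B, C, F}; {D, E}; {D, F}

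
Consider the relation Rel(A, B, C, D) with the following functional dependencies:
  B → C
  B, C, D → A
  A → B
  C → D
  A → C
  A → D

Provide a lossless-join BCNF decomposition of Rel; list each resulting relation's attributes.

Candidate keys of the original relation: {A}, {B}.
{A, B, C, D}: {C} determines {C, D} here but is not a superkey — split on C → D, giving {C, D} and {A, B, C}.
{C, D}: every determinant is a superkey — BCNF.
{A, B, C}: every determinant is a superkey — BCNF.

{A, B, C}; {C, D}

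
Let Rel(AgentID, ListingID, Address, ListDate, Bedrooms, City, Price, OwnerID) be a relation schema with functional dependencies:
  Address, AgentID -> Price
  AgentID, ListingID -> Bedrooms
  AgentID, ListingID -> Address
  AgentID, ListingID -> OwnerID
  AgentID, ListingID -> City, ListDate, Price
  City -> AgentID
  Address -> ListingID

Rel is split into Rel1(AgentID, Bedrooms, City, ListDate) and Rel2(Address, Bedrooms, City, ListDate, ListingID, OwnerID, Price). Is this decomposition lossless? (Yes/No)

Common attributes: {Bedrooms, City, ListDate}; their closure is {AgentID, Bedrooms, City, ListDate}.
Rel1 is contained in that closure, so Rel1 ∩ Rel2 -> Rel1 holds and the join is lossless.

Yes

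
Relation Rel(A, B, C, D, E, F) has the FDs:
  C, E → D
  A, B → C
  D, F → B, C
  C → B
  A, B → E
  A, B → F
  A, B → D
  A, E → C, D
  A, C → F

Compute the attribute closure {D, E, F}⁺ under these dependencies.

Start with {D, E, F}.
D, F → B, C applies; add {B, C} → now {B, C, D, E, F}.
No further FD applies.

{B, C, D, E, F}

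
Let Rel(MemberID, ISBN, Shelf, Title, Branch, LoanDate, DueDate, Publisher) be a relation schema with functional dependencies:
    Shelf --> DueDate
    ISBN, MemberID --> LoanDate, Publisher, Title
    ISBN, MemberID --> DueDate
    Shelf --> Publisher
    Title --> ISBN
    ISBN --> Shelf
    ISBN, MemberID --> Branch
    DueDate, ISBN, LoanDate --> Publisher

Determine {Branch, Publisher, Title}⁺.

Start with {Branch, Publisher, Title}.
Title --> ISBN applies; add {ISBN} → now {Branch, ISBN, Publisher, Title}.
ISBN --> Shelf applies; add {Shelf} → now {Branch, ISBN, Publisher, Shelf, Title}.
Shelf --> DueDate applies; add {DueDate} → now {Branch, DueDate, ISBN, Publisher, Shelf, Title}.
No further FD applies.

{Branch, DueDate, ISBN, Publisher, Shelf, Title}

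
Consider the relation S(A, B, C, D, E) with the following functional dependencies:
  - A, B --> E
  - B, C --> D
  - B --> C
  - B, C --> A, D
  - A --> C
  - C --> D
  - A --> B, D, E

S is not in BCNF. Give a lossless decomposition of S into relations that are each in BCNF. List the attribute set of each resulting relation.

Candidate keys of the original relation: {A}, {B}.
In {A, B, C, D, E}, {C} is not a superkey ({C}⁺ restricted to this set is {C, D}), so split on C --> D into {C, D} and {A, B, C, E}.
{C, D}: every determinant is a superkey — BCNF.
{A, B, C, E}: every determinant is a superkey — BCNF.

{A, B, C, E}; {C, D}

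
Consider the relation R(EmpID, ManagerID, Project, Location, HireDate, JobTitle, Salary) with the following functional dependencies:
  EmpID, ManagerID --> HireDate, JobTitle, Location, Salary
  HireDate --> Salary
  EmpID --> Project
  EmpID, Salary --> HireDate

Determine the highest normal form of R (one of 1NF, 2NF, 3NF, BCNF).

Candidate key: {EmpID, ManagerID}. Prime attributes: {EmpID, ManagerID}.
For HireDate --> Salary we have {HireDate}⁺ = {HireDate, Salary}; {HireDate} is not a superkey, so BCNF fails.
Because {Salary} is non-prime and the left side of HireDate --> Salary is not a superkey, the relation is not in 3NF.
The proper key subset {EmpID} of {EmpID, ManagerID} determines non-prime {Project}, so the relation is not even in 2NF.

1NF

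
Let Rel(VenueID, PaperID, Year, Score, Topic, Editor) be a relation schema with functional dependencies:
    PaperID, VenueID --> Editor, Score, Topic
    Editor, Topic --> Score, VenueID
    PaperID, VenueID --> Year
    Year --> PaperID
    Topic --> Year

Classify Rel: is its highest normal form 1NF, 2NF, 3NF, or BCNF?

Candidate keys: {Editor, Topic}, {PaperID, VenueID}, {Topic, VenueID}, {VenueID, Year}. Prime attributes: {Editor, PaperID, Topic, VenueID, Year}.
Year --> PaperID breaks BCNF: {Year}⁺ = {PaperID, Year}, so {Year} is not a superkey.
Since {PaperID} ⊆ prime attributes and every other non-superkey FD also has a prime right side, the schema is in 3NF.

3NF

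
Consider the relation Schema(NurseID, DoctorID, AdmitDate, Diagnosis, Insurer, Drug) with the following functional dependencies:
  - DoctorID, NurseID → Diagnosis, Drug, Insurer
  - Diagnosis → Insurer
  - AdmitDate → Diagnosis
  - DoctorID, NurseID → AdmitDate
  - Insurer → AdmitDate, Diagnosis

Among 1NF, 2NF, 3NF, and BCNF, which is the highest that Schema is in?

Candidate key: {DoctorID, NurseID}. Prime attributes: {DoctorID, NurseID}.
Diagnosis → Insurer breaks BCNF: {Diagnosis}⁺ = {AdmitDate, Diagnosis, Insurer}, so {Diagnosis} is not a superkey.
Diagnosis → Insurer determines the non-prime attribute {Insurer} from a non-superkey — 3NF is violated.
No proper subset of a key has a non-prime attribute in its closure, so there is no partial dependency; 2NF holds.

2NF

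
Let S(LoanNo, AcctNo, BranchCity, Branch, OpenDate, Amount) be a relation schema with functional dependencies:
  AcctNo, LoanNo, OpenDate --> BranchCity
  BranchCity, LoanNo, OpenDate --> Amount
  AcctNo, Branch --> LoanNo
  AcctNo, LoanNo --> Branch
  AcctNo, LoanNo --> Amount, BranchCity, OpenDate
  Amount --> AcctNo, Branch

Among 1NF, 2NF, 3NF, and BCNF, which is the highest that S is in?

BCNF

Candidate keys: {AcctNo, Branch}, {AcctNo, LoanNo}, {Amount}, {BranchCity, LoanNo, OpenDate}. Prime attributes: {AcctNo, Amount, Branch, BranchCity, LoanNo, OpenDate}.
The left-hand side of every FD is a superkey, so BCNF is satisfied.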